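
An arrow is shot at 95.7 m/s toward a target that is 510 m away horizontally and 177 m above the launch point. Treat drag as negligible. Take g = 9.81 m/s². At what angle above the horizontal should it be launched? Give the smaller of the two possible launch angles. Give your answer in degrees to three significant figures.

38.4°

Trajectory: y = x tanθ − g x² (1 + tan²θ)/(2v₀²). With x = 510, y = 177, v₀ = 95.7, g = 9.81:
139.3 tan²θ − 510 tanθ + (316.3) = 0.
tanθ = [510 ± √(510² − 4 × 139.3 × (316.3))] / (2 × 139.3) = (510 ± 289.6) / 278.6, giving tanθ = 0.7912 or 2.870.
θ = 38.35° or 70.79°; the smaller is 38.35°.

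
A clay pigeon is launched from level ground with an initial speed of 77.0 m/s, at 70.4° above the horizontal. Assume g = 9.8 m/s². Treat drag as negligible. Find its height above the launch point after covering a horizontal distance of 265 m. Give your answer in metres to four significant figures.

Horizontal component vₓ = 77.00 cos 70.4° = 25.83 m/s; vertical v_y0 = 77.00 sin 70.4° = 72.54 m/s.
x = vₓ t ⇒ t = 265/25.83 = 10.26 s.
Height: y = v_y0 t − ½ g t² = 72.54 × 10.26 − 4.900 × 10.26² = 744.2 − 515.8 = 228.4 m.

228.4 m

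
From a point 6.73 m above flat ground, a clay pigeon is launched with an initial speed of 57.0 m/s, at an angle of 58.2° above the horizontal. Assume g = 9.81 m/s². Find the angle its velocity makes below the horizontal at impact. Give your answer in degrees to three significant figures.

vₓ = 57.00 cos 58.2° = 30.04 m/s; v_y0 = 57.00 sin 58.2° = 48.44 m/s.
Vertical motion (up positive, ground at y = 0): 4.905 t² − (48.44) t − 6.73 = 0, so t = (48.44 + √(48.44² + 2·9.81·6.73)) / 9.81 = (48.44 + 49.79) / 9.81 = 10.01 s.
At impact: v_y = v_y0 − g t = −49.79 m/s; vₓ = 30.04 m/s.
Angle below horizontal: arctan(|v_y|/vₓ) = arctan(49.79/30.04) = 58.90°.

58.9°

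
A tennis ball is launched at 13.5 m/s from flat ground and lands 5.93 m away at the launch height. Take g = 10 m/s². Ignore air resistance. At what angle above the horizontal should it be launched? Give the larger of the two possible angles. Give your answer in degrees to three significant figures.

Level-ground range R = v₀² sin(2θ)/g ⇒ sin(2θ) = gR/v₀² = 10.0 × 5.93 / 13.5² = 0.3254.
2θ = 18.99° or 180° − 18.99° = 161.0°, so θ = 9.494° or 80.51°.
The larger angle is 80.51°.

80.5°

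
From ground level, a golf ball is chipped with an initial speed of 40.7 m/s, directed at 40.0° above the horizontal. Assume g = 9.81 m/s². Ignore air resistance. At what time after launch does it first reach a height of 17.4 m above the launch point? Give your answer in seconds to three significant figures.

0.779 s

Components: vₓ = 40.70 cos 40.0° = 31.18 m/s, v_y0 = 40.70 sin 40.0° = 26.16 m/s.
Require v_y0 t − ½ g t² = 17.4, i.e. 4.905 t² − 26.16 t + 17.4 = 0.
Quadratic formula: t = (26.16 ± √343.03) / 9.81 = (26.16 ± 18.52) / 9.81 → t = 0.7788 s or 4.555 s.
The first (ascending) time is 0.7788 s.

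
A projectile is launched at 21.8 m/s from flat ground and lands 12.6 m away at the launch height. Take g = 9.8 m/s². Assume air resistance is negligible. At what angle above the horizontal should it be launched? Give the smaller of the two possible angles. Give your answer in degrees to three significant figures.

7.53°

R = v₀² sin 2θ / g gives sin 2θ = gR/v₀² = 9.80·12.6/21.8² = 0.2598.
2θ = 15.06° or 180° − 15.06° = 164.9°, so θ = 7.530° or 82.47°.
The smaller angle is 7.530°.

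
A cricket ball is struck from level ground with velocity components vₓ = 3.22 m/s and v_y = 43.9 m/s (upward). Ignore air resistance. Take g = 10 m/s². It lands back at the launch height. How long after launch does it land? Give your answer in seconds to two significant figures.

Time of flight on level ground: T = 2 v_y0 / g = 2 × 43.90 / 10.0 = 8.780 s.

8.8 s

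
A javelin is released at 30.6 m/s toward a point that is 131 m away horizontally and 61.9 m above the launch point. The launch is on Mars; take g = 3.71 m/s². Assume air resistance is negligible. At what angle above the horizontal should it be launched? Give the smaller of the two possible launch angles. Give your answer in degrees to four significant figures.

Trajectory: y = x tanθ − g x² (1 + tan²θ)/(2v₀²). With x = 131, y = 61.9, v₀ = 30.6, g = 3.71:
34.00 tan²θ − 131 tanθ + (95.90) = 0.
tanθ = [131 ± √(131² − 4 × 34.00 × (95.90))] / (2 × 34.00) = (131 ± 64.19) / 67.99, giving tanθ = 0.9826 or 2.871.
θ = 44.50° or 70.79°; the smaller is 44.50°.

44.50°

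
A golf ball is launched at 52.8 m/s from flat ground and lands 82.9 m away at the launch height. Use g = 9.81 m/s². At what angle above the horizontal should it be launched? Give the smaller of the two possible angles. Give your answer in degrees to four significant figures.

8.480°

R = v₀² sin 2θ / g gives sin 2θ = gR/v₀² = 9.81·82.9/52.8² = 0.2917.
2θ = 16.96° or 180° − 16.96° = 163.0°, so θ = 8.480° or 81.52°.
The smaller angle is 8.480°.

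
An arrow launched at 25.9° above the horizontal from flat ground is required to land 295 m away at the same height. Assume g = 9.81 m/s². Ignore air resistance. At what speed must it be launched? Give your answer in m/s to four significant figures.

Level-ground range: R = v₀² sin(2θ)/g, so v₀ = √(gR / sin 2θ).
v₀ = √(9.81 × 295 / sin 51.80°) = √(2894 / 0.7859) = √3682.5 = 60.68 m/s.

60.68 m/s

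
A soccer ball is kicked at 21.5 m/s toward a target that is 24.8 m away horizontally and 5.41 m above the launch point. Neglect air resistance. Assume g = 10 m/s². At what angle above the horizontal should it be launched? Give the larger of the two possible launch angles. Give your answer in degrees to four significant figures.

Trajectory: y = x tanθ − g x² (1 + tan²θ)/(2v₀²). With x = 24.8, y = 5.41, v₀ = 21.5, g = 10.0:
6.653 tan²θ − 24.8 tanθ + (12.06) = 0.
tanθ = [24.8 ± √(24.8² − 4 × 6.653 × (12.06))] / (2 × 6.653) = (24.8 ± 17.15) / 13.31, giving tanθ = 0.5751 or 3.153.
θ = 29.90° or 72.40°; the larger is 72.40°.

72.40°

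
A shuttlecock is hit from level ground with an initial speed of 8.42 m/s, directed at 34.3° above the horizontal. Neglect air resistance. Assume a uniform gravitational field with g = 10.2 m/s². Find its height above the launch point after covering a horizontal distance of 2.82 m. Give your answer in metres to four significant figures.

Horizontal component vₓ = 8.420 cos 34.3° = 6.956 m/s; vertical v_y0 = 8.420 sin 34.3° = 4.745 m/s.
x = vₓ t ⇒ t = 2.82/6.956 = 0.4054 s.
Height: y = v_y0 t − ½ g t² = 4.745 × 0.4054 − 5.100 × 0.4054² = 1.924 − 0.8383 = 1.085 m.

1.085 m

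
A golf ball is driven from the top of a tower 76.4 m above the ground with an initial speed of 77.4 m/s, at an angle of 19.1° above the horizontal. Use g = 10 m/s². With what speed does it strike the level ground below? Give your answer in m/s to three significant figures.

Components: vₓ = 77.40 cos 19.1° = 73.14 m/s, v_y0 = 77.40 sin 19.1° = 25.33 m/s.
With up positive and y = 0 at the ground: y(t) = 76.4 + (25.33) t − 5.000 t². Setting y = 0 and taking the positive root: t = [25.33 + √(25.33² + 2·10.0·76.4)] / 10.0 = (25.33 + 46.58) / 10.0 = 7.190 s.
Vertical velocity at impact: v_y = v_y0 − g t = 25.33 − 10.0 × 7.190 = −46.58 m/s.
Speed: |v| = √(vₓ² + v_y²) = √(73.14² + 46.58²) = 86.71 m/s.

86.7 m/s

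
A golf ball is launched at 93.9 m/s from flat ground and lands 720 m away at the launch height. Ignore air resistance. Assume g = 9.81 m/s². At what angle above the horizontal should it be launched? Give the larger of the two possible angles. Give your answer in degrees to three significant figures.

63.4°

From R = (v₀²/g) sin 2θ: sin 2θ = 9.81 × 720 / 8817.2 = 0.8011.
2θ = 53.23° or 180° − 53.23° = 126.8°, so θ = 26.62° or 63.38°.
The larger angle is 63.38°.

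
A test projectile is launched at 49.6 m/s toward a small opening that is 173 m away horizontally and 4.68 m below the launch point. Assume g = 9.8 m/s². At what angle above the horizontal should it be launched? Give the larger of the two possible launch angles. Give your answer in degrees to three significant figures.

68.5°

Trajectory: y = x tanθ − g x² (1 + tan²θ)/(2v₀²). With x = 173, y = −4.68, v₀ = 49.6, g = 9.80:
59.61 tan²θ − 173 tanθ + (54.93) = 0.
tanθ = [173 ± √(173² − 4 × 59.61 × (54.93))] / (2 × 59.61) = (173 ± 129.7) / 119.2, giving tanθ = 0.3629 or 2.539.
θ = 19.95° or 68.50°; the larger is 68.50°.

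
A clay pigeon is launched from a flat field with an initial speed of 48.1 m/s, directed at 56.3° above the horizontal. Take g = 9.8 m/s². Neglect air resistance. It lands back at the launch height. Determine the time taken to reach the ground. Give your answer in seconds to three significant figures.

Horizontal component vₓ = 48.10 cos 56.3° = 26.69 m/s; vertical v_y0 = 48.10 sin 56.3° = 40.02 m/s.
Landing at launch height ⇒ T = 2 v_y0 / g = 2 × 40.02 / 9.80 = 8.167 s.

8.17 s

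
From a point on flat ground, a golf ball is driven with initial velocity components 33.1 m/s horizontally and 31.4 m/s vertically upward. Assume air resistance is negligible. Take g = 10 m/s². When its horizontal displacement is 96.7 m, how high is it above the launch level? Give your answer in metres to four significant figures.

49.06 m

x = vₓ t ⇒ t = 96.7/33.10 = 2.921 s.
Height: y = v_y0 t − ½ g t² = 31.40 × 2.921 − 5.000 × 2.921² = 91.73 − 42.67 = 49.06 m.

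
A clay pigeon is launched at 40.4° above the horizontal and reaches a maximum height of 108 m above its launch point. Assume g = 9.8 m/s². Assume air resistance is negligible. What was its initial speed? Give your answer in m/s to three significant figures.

At the peak v_y = 0, so v_y0 = √(2gH) = √(2 × 9.80 × 108) = 46.01 m/s.
v_y0 = v₀ sin θ ⇒ v₀ = 46.01 / sin 40.4° = 70.99 m/s.

71.0 m/s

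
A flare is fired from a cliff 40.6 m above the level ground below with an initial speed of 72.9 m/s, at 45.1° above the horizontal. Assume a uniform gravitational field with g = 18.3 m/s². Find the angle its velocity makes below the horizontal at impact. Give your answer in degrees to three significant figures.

51.4°

vₓ = 72.90 cos 45.1° = 51.46 m/s; v_y0 = 72.90 sin 45.1° = 51.64 m/s.
Vertical motion (up positive, ground at y = 0): 9.150 t² − (51.64) t − 40.6 = 0, so t = (51.64 + √(51.64² + 2·18.3·40.6)) / 18.3 = (51.64 + 64.44) / 18.3 = 6.343 s.
At impact: v_y = v_y0 − g t = −64.44 m/s; vₓ = 51.46 m/s.
Angle below horizontal: arctan(|v_y|/vₓ) = arctan(64.44/51.46) = 51.39°.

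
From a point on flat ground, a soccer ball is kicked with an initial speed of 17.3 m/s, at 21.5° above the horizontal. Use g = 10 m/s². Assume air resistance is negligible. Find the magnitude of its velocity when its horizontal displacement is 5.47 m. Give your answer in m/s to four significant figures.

vₓ = 17.30 cos 21.5° = 16.10 m/s; v_y0 = 17.30 sin 21.5° = 6.340 m/s.
Time to reach x = 5.47 m: t = x/vₓ = 5.47/16.10 = 0.3398 s.
Vertical velocity there: v_y = v_y0 − g t = 6.340 − 10.0 × 0.3398 = 2.942 m/s.
Speed: √(vₓ² + v_y²) = √(16.10² + 2.942²) = 16.36 m/s.

16.36 m/s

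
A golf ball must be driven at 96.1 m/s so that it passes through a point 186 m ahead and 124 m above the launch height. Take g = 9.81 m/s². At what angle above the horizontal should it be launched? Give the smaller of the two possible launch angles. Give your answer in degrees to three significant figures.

Trajectory: y = x tanθ − g x² (1 + tan²θ)/(2v₀²). With x = 186, y = 124, v₀ = 96.1, g = 9.81:
18.37 tan²θ − 186 tanθ + (142.4) = 0.
tanθ = [186 ± √(186² − 4 × 18.37 × (142.4))] / (2 × 18.37) = (186 ± 155.3) / 36.75, giving tanθ = 0.8342 or 9.288.
θ = 39.83° or 83.86°; the smaller is 39.83°.

39.8°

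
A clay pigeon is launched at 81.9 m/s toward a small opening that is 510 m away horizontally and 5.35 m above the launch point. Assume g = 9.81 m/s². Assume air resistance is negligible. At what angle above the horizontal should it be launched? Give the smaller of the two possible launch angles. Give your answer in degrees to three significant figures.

24.9°

Trajectory: y = x tanθ − g x² (1 + tan²θ)/(2v₀²). With x = 510, y = 5.35, v₀ = 81.9, g = 9.81:
190.2 tan²θ − 510 tanθ + (195.6) = 0.
tanθ = [510 ± √(510² − 4 × 190.2 × (195.6))] / (2 × 190.2) = (510 ± 333.7) / 380.4, giving tanθ = 0.4636 or 2.218.
θ = 24.87° or 65.73°; the smaller is 24.87°.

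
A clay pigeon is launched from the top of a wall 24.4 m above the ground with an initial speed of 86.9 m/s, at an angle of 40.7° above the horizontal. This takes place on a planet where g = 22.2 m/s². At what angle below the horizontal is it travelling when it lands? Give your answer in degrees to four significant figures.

vₓ = 86.90 cos 40.7° = 65.88 m/s; v_y0 = 86.90 sin 40.7° = 56.67 m/s.
With up positive and y = 0 at the ground: y(t) = 24.4 + (56.67) t − 11.10 t². Setting y = 0 and taking the positive root: t = [56.67 + √(56.67² + 2·22.2·24.4)] / 22.2 = (56.67 + 65.53) / 22.2 = 5.505 s.
At impact: v_y = v_y0 − g t = −65.53 m/s; vₓ = 65.88 m/s.
Angle below horizontal: arctan(|v_y|/vₓ) = arctan(65.53/65.88) = 44.85°.

44.85°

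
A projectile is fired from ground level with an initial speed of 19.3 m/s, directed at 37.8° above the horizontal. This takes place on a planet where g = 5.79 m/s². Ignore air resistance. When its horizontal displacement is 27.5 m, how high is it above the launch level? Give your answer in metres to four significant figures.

Horizontal component vₓ = 19.30 cos 37.8° = 15.25 m/s; vertical v_y0 = 19.30 sin 37.8° = 11.83 m/s.
Time to reach x = 27.5 m: t = x/vₓ = 27.5/15.25 = 1.803 s.
Height: y = v_y0 t − ½ g t² = 11.83 × 1.803 − 2.895 × 1.803² = 21.33 − 9.414 = 11.92 m.

11.92 m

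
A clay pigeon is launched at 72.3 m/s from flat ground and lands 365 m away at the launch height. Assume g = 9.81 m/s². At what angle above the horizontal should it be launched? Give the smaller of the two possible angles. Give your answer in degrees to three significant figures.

21.6°

From R = (v₀²/g) sin 2θ: sin 2θ = 9.81 × 365 / 5227.3 = 0.6850.
2θ = 43.23° or 180° − 43.23° = 136.8°, so θ = 21.62° or 68.38°.
The smaller angle is 21.62°.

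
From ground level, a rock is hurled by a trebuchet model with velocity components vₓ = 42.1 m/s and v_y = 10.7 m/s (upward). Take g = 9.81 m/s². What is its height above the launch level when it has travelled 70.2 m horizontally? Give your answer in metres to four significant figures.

4.204 m

Time to reach x = 70.2 m: t = x/vₓ = 70.2/42.10 = 1.667 s.
Height: y = v_y0 t − ½ g t² = 10.70 × 1.667 − 4.905 × 1.667² = 17.84 − 13.64 = 4.204 m.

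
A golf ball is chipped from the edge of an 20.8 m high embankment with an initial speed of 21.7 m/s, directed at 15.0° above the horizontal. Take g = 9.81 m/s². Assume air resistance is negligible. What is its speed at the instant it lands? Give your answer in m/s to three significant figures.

Horizontal component vₓ = 21.70 cos 15.0° = 20.96 m/s; vertical v_y0 = 21.70 sin 15.0° = 5.616 m/s.
The projectile lands when y = 20.8 + (5.616) t − ½·9.81·t² = 0. Positive root: t = (5.616 + √(5.616² + 2·9.81·20.8)) / 9.81 = (5.616 + 20.97) / 9.81 = 2.710 s.
Vertical velocity at impact: v_y = v_y0 − g t = 5.616 − 9.81 × 2.710 = −20.97 m/s.
Speed: |v| = √(vₓ² + v_y²) = √(20.96² + 20.97²) = 29.65 m/s.

29.6 m/s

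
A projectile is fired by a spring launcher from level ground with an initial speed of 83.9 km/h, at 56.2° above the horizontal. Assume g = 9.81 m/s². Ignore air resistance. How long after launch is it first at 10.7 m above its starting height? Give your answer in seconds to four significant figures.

Convert: 83.9 km/h = 83.9/3.6 = 23.31 m/s.
Resolve: vₓ = 23.31 cos 56.2° = 12.96 m/s and v_y0 = 23.31 sin 56.2° = 19.37 m/s.
Set y = v_y0 t − ½ g t² = 10.7: 4.905 t² − 19.37 t + 10.7 = 0.
Quadratic formula: t = (19.37 ± √165.13) / 9.81 = (19.37 ± 12.85) / 9.81 → t = 0.6642 s or 3.284 s.
The first (ascending) time is 0.6642 s.

0.6642 s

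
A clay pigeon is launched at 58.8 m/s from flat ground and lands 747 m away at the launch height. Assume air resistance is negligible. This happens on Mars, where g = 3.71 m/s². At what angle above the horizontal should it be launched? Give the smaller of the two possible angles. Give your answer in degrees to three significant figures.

From R = (v₀²/g) sin 2θ: sin 2θ = 3.71 × 747 / 3457.4 = 0.8016.
2θ = 53.28° or 180° − 53.28° = 126.7°, so θ = 26.64° or 63.36°.
The smaller angle is 26.64°.

26.6°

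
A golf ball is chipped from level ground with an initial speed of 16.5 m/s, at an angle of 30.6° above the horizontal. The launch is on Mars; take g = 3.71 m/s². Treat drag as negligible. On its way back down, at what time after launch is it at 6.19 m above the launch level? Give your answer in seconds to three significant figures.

3.60 s

vₓ = 16.50 cos 30.6° = 14.20 m/s; v_y0 = 16.50 sin 30.6° = 8.399 m/s.
Height y(t) = 8.399 t − 1.855 t² = 6.19 gives 1.855 t² − 8.399 t + 6.19 = 0.
t = [8.399 ± √(8.399² − 2·3.71·6.19)] / 3.71 = (8.399 ± 4.961) / 3.71, so t = 0.9266 s or t = 3.601 s.
The descending-branch root is 3.601 s.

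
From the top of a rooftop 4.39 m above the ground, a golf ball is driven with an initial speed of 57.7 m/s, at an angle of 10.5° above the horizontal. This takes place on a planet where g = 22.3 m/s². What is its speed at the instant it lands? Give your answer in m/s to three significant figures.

Horizontal component vₓ = 57.70 cos 10.5° = 56.73 m/s; vertical v_y0 = 57.70 sin 10.5° = 10.51 m/s.
The projectile lands when y = 4.39 + (10.51) t − ½·22.3·t² = 0. Positive root: t = (10.51 + √(10.51² + 2·22.3·4.39)) / 22.3 = (10.51 + 17.50) / 22.3 = 1.256 s.
Vertical velocity at impact: v_y = v_y0 − g t = 10.51 − 22.3 × 1.256 = −17.50 m/s.
Speed: |v| = √(vₓ² + v_y²) = √(56.73² + 17.50²) = 59.37 m/s.

59.4 m/s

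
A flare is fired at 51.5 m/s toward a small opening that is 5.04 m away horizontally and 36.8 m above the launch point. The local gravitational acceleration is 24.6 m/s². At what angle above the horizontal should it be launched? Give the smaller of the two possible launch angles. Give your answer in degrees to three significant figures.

83.9°

Trajectory: y = x tanθ − g x² (1 + tan²θ)/(2v₀²). With x = 5.04, y = 36.8, v₀ = 51.5, g = 24.6:
0.1178 tan²θ − 5.04 tanθ + (36.92) = 0.
tanθ = [5.04 ± √(5.04² − 4 × 0.1178 × (36.92))] / (2 × 0.1178) = (5.04 ± 2.829) / 0.2356, giving tanθ = 9.383 or 33.40.
θ = 83.92° or 88.29°; the smaller is 83.92°.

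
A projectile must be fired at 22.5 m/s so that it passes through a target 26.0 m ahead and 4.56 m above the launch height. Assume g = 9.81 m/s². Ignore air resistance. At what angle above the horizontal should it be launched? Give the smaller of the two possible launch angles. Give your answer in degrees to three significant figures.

26.0°

Trajectory: y = x tanθ − g x² (1 + tan²θ)/(2v₀²). With x = 26.0, y = 4.56, v₀ = 22.5, g = 9.81:
6.550 tan²θ − 26.0 tanθ + (11.11) = 0.
tanθ = [26.0 ± √(26.0² − 4 × 6.550 × (11.11))] / (2 × 6.550) = (26.0 ± 19.62) / 13.10, giving tanθ = 0.4871 or 3.483.
θ = 25.97° or 73.98°; the smaller is 25.97°.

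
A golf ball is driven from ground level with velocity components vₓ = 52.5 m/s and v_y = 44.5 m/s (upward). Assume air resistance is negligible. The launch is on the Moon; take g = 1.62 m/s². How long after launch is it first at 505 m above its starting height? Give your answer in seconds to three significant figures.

16.0 s

Set y = v_y0 t − ½ g t² = 505: 0.8100 t² − 44.50 t + 505 = 0.
t = [44.50 ± √(44.50² − 2·1.62·505)] / 1.62 = (44.50 ± 18.55) / 1.62, so t = 16.02 s or t = 38.92 s.
The first (ascending) time is 16.02 s.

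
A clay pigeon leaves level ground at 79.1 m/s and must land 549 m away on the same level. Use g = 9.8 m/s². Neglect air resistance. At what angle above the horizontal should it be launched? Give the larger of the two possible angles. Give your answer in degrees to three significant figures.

60.3°

R = v₀² sin 2θ / g gives sin 2θ = gR/v₀² = 9.80·549/79.1² = 0.8599.
2θ = 59.30° or 180° − 59.30° = 120.7°, so θ = 29.65° or 60.35°.
The larger angle is 60.35°.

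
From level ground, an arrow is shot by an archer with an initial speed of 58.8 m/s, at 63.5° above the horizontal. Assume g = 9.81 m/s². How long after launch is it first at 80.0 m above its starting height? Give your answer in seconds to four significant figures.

1.834 s

Horizontal component vₓ = 58.80 cos 63.5° = 26.24 m/s; vertical v_y0 = 58.80 sin 63.5° = 52.62 m/s.
Set y = v_y0 t − ½ g t² = 80.0: 4.905 t² − 52.62 t + 80.0 = 0.
t = [52.62 ± √(52.62² − 2·9.81·80.0)] / 9.81 = (52.62 ± 34.63) / 9.81, so t = 1.834 s or t = 8.895 s.
The first (ascending) time is 1.834 s.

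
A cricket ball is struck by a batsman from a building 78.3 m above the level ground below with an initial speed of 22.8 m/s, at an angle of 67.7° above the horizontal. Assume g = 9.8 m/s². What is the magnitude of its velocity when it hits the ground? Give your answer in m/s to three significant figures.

vₓ = 22.80 cos 67.7° = 8.652 m/s; v_y0 = 22.80 sin 67.7° = 21.09 m/s.
Vertical motion (up positive, ground at y = 0): 4.900 t² − (21.09) t − 78.3 = 0, so t = (21.09 + √(21.09² + 2·9.80·78.3)) / 9.80 = (21.09 + 44.49) / 9.80 = 6.693 s.
Vertical velocity at impact: v_y = v_y0 − g t = 21.09 − 9.80 × 6.693 = −44.49 m/s.
Speed: |v| = √(vₓ² + v_y²) = √(8.652² + 44.49²) = 45.33 m/s.

45.3 m/s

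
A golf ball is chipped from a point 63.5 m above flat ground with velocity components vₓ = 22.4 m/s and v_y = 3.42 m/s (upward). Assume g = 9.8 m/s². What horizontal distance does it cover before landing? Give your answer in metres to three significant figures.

Vertical motion (up positive, ground at y = 0): 4.900 t² − (3.420) t − 63.5 = 0, so t = (3.420 + √(3.420² + 2·9.80·63.5)) / 9.80 = (3.420 + 35.44) / 9.80 = 3.966 s.
Horizontal distance: R = vₓ t = 22.40 × 3.966 = 88.83 m.

88.8 m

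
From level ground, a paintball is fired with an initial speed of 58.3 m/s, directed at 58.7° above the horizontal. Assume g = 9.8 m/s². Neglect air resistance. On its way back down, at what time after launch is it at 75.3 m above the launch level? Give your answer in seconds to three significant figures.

Components: vₓ = 58.30 cos 58.7° = 30.29 m/s, v_y0 = 58.30 sin 58.7° = 49.81 m/s.
Set y = v_y0 t − ½ g t² = 75.3: 4.900 t² − 49.81 t + 75.3 = 0.
t = [49.81 ± √(49.81² − 2·9.80·75.3)] / 9.80 = (49.81 ± 31.71) / 9.80, so t = 1.847 s or t = 8.319 s.
The descending-branch root is 8.319 s.

8.32 s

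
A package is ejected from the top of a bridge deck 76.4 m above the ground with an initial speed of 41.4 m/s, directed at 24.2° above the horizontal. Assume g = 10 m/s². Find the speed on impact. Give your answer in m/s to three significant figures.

Resolve: vₓ = 41.40 cos 24.2° = 37.76 m/s and v_y0 = 41.40 sin 24.2° = 16.97 m/s.
With up positive and y = 0 at the ground: y(t) = 76.4 + (16.97) t − 5.000 t². Setting y = 0 and taking the positive root: t = [16.97 + √(16.97² + 2·10.0·76.4)] / 10.0 = (16.97 + 42.61) / 10.0 = 5.959 s.
Vertical velocity at impact: v_y = v_y0 − g t = 16.97 − 10.0 × 5.959 = −42.61 m/s.
Speed: |v| = √(vₓ² + v_y²) = √(37.76² + 42.61²) = 56.94 m/s.

56.9 m/s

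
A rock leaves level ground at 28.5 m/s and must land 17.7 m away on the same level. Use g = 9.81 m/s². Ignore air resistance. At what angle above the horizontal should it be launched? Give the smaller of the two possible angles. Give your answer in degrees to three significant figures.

6.17°

R = v₀² sin 2θ / g gives sin 2θ = gR/v₀² = 9.81·17.7/28.5² = 0.2138.
2θ = 12.34° or 180° − 12.34° = 167.7°, so θ = 6.172° or 83.83°.
The smaller angle is 6.172°.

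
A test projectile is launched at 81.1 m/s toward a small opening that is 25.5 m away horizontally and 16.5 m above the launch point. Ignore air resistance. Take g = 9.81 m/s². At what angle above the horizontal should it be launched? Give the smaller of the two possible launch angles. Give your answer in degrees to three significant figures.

34.0°

Trajectory: y = x tanθ − g x² (1 + tan²θ)/(2v₀²). With x = 25.5, y = 16.5, v₀ = 81.1, g = 9.81:
0.4849 tan²θ − 25.5 tanθ + (16.98) = 0.
tanθ = [25.5 ± √(25.5² − 4 × 0.4849 × (16.98))] / (2 × 0.4849) = (25.5 ± 24.85) / 0.9699, giving tanθ = 0.6747 or 51.91.
θ = 34.01° or 88.90°; the smaller is 34.01°.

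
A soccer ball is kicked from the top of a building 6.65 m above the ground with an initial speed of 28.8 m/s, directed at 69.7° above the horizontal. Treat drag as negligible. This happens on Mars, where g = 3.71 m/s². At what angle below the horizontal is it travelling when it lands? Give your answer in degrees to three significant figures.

Horizontal component vₓ = 28.80 cos 69.7° = 9.992 m/s; vertical v_y0 = 28.80 sin 69.7° = 27.01 m/s.
With up positive and y = 0 at the ground: y(t) = 6.65 + (27.01) t − 1.855 t². Setting y = 0 and taking the positive root: t = [27.01 + √(27.01² + 2·3.71·6.65)] / 3.71 = (27.01 + 27.91) / 3.71 = 14.80 s.
At impact: v_y = v_y0 − g t = −27.91 m/s; vₓ = 9.992 m/s.
Angle below horizontal: arctan(|v_y|/vₓ) = arctan(27.91/9.992) = 70.30°.

70.3°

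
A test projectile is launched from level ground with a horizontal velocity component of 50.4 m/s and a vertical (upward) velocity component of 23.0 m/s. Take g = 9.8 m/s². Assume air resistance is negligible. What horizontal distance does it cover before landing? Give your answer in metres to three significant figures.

Time aloft: T = 2 v_y0 / g = 2 × 23.00 / 9.80 = 4.694 s.
Horizontal distance R = vₓ T = 50.40 × 4.694 = 236.6 m.

237 m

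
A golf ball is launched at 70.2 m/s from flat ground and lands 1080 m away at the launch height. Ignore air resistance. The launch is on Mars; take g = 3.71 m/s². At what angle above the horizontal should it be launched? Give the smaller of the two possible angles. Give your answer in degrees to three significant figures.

27.2°

R = v₀² sin 2θ / g gives sin 2θ = gR/v₀² = 3.71·1080/70.2² = 0.8131.
2θ = 54.40° or 180° − 54.40° = 125.6°, so θ = 27.20° or 62.80°.
The smaller angle is 27.20°.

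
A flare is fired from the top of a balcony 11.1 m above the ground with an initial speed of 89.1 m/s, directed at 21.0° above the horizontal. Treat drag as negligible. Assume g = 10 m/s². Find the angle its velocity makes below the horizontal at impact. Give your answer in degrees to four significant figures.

22.96°

Components: vₓ = 89.10 cos 21.0° = 83.18 m/s, v_y0 = 89.10 sin 21.0° = 31.93 m/s.
Vertical motion (up positive, ground at y = 0): 5.000 t² − (31.93) t − 11.1 = 0, so t = (31.93 + √(31.93² + 2·10.0·11.1)) / 10.0 = (31.93 + 35.24) / 10.0 = 6.717 s.
At impact: v_y = v_y0 − g t = −35.24 m/s; vₓ = 83.18 m/s.
Angle below horizontal: arctan(|v_y|/vₓ) = arctan(35.24/83.18) = 22.96°.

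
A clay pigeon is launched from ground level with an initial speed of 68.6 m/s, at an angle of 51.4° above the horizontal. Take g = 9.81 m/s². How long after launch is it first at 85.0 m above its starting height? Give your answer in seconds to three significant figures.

Components: vₓ = 68.60 cos 51.4° = 42.80 m/s, v_y0 = 68.60 sin 51.4° = 53.61 m/s.
Require v_y0 t − ½ g t² = 85.0, i.e. 4.905 t² − 53.61 t + 85.0 = 0.
Quadratic formula: t = (53.61 ± √1206.6) / 9.81 = (53.61 ± 34.74) / 9.81 → t = 1.924 s or 9.006 s.
The first (ascending) time is 1.924 s.

1.92 s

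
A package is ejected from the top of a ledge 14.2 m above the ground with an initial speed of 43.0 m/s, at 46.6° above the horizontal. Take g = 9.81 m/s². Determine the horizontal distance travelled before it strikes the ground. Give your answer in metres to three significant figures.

Components: vₓ = 43.00 cos 46.6° = 29.54 m/s, v_y0 = 43.00 sin 46.6° = 31.24 m/s.
With up positive and y = 0 at the ground: y(t) = 14.2 + (31.24) t − 4.905 t². Setting y = 0 and taking the positive root: t = [31.24 + √(31.24² + 2·9.81·14.2)] / 9.81 = (31.24 + 35.42) / 9.81 = 6.796 s.
Horizontal distance: R = vₓ t = 29.54 × 6.796 = 200.8 m.

201 m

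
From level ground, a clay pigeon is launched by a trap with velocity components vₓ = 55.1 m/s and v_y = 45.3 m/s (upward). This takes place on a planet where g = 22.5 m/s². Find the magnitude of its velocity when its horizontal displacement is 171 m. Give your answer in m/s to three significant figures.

At x = 171 m, t = x/vₓ = 171/55.10 = 3.103 s.
Vertical velocity there: v_y = v_y0 − g t = 45.30 − 22.5 × 3.103 = −24.53 m/s.
Speed: √(vₓ² + v_y²) = √(55.10² + 24.53²) = 60.31 m/s.

60.3 m/s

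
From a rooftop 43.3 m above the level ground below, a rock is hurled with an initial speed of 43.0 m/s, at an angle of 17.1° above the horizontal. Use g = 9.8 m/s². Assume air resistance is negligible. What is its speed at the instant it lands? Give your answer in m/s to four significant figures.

Horizontal component vₓ = 43.00 cos 17.1° = 41.10 m/s; vertical v_y0 = 43.00 sin 17.1° = 12.64 m/s.
The projectile lands when y = 43.3 + (12.64) t − ½·9.80·t² = 0. Positive root: t = (12.64 + √(12.64² + 2·9.80·43.3)) / 9.80 = (12.64 + 31.76) / 9.80 = 4.531 s.
Vertical velocity at impact: v_y = v_y0 − g t = 12.64 − 9.80 × 4.531 = −31.76 m/s.
Speed: |v| = √(vₓ² + v_y²) = √(41.10² + 31.76²) = 51.94 m/s.

51.94 m/s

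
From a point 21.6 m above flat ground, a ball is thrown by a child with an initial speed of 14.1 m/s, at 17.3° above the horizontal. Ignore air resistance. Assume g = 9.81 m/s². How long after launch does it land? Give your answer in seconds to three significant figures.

2.57 s

vₓ = 14.10 cos 17.3° = 13.46 m/s; v_y0 = 14.10 sin 17.3° = 4.193 m/s.
Vertical motion (up positive, ground at y = 0): 4.905 t² − (4.193) t − 21.6 = 0, so t = (4.193 + √(4.193² + 2·9.81·21.6)) / 9.81 = (4.193 + 21.01) / 9.81 = 2.569 s.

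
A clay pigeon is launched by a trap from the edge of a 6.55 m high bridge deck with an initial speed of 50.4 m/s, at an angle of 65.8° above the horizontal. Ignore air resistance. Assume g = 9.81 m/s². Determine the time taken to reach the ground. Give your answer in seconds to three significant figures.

Components: vₓ = 50.40 cos 65.8° = 20.66 m/s, v_y0 = 50.40 sin 65.8° = 45.97 m/s.
With up positive and y = 0 at the ground: y(t) = 6.55 + (45.97) t − 4.905 t². Setting y = 0 and taking the positive root: t = [45.97 + √(45.97² + 2·9.81·6.55)] / 9.81 = (45.97 + 47.35) / 9.81 = 9.513 s.

9.51 s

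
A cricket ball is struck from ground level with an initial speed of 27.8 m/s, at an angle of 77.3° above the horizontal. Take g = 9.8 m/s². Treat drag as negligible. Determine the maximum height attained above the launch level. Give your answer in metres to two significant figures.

Horizontal component vₓ = 27.80 cos 77.3° = 6.112 m/s; vertical v_y0 = 27.80 sin 77.3° = 27.12 m/s.
Maximum height: H = v_y0² / (2g) = 27.12² / (2 × 9.80) = 37.52 m.

38 m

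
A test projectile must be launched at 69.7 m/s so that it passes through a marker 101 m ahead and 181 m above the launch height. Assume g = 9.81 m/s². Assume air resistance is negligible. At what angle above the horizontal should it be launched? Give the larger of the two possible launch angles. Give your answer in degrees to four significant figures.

82.14°

Trajectory: y = x tanθ − g x² (1 + tan²θ)/(2v₀²). With x = 101, y = 181, v₀ = 69.7, g = 9.81:
10.30 tan²θ − 101 tanθ + (191.3) = 0.
tanθ = [101 ± √(101² − 4 × 10.30 × (191.3))] / (2 × 10.30) = (101 ± 48.16) / 20.60, giving tanθ = 2.565 or 7.241.
θ = 68.70° or 82.14°; the larger is 82.14°.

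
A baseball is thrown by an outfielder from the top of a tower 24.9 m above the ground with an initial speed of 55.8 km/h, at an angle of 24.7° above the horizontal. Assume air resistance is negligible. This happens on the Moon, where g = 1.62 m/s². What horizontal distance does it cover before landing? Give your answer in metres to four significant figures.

Convert: 55.8 km/h = 55.8/3.6 = 15.50 m/s.
vₓ = 15.50 cos 24.7° = 14.08 m/s; v_y0 = 15.50 sin 24.7° = 6.477 m/s.
The projectile lands when y = 24.9 + (6.477) t − ½·1.62·t² = 0. Positive root: t = (6.477 + √(6.477² + 2·1.62·24.9)) / 1.62 = (6.477 + 11.07) / 1.62 = 10.83 s.
Horizontal distance: R = vₓ t = 14.08 × 10.83 = 152.6 m.

152.6 m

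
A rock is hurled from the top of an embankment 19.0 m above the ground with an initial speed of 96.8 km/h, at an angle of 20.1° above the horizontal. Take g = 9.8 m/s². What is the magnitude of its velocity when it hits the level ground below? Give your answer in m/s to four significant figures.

33.10 m/s

Convert: 96.8 km/h = 96.8/3.6 = 26.89 m/s.
Horizontal component vₓ = 26.89 cos 20.1° = 25.25 m/s; vertical v_y0 = 26.89 sin 20.1° = 9.241 m/s.
The projectile lands when y = 19.0 + (9.241) t − ½·9.80·t² = 0. Positive root: t = (9.241 + √(9.241² + 2·9.80·19.0)) / 9.80 = (9.241 + 21.40) / 9.80 = 3.126 s.
Vertical velocity at impact: v_y = v_y0 − g t = 9.241 − 9.80 × 3.126 = −21.40 m/s.
Speed: |v| = √(vₓ² + v_y²) = √(25.25² + 21.40²) = 33.10 m/s.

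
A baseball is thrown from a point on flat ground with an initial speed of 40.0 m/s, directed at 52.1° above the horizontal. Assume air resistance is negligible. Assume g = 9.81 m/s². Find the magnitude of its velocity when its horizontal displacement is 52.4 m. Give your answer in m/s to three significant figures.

Resolve: vₓ = 40.00 cos 52.1° = 24.57 m/s and v_y0 = 40.00 sin 52.1° = 31.56 m/s.
x = vₓ t ⇒ t = 52.4/24.57 = 2.133 s.
Vertical velocity there: v_y = v_y0 − g t = 31.56 − 9.81 × 2.133 = 10.64 m/s.
Speed: √(vₓ² + v_y²) = √(24.57² + 10.64²) = 26.78 m/s.

26.8 m/s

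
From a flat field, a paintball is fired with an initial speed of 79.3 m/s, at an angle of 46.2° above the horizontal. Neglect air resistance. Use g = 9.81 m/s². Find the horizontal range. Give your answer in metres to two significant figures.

640 m

Horizontal component vₓ = 79.30 cos 46.2° = 54.89 m/s; vertical v_y0 = 79.30 sin 46.2° = 57.24 m/s.
Flight time T = 2 v_y0 / g = 11.67 s.
Horizontal distance R = vₓ T = 54.89 × 11.67 = 640.5 m.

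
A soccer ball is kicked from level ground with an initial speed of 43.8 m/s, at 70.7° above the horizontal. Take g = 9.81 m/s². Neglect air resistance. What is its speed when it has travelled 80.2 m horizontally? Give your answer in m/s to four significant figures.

19.46 m/s

Horizontal component vₓ = 43.80 cos 70.7° = 14.48 m/s; vertical v_y0 = 43.80 sin 70.7° = 41.34 m/s.
x = vₓ t ⇒ t = 80.2/14.48 = 5.540 s.
Vertical velocity there: v_y = v_y0 − g t = 41.34 − 9.81 × 5.540 = −13.01 m/s.
Speed: √(vₓ² + v_y²) = √(14.48² + 13.01²) = 19.46 m/s.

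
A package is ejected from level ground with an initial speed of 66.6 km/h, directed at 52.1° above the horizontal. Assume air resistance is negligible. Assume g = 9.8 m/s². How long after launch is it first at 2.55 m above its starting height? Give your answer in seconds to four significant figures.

0.1863 s

Convert: 66.6 km/h = 66.6/3.6 = 18.50 m/s.
Components: vₓ = 18.50 cos 52.1° = 11.36 m/s, v_y0 = 18.50 sin 52.1° = 14.60 m/s.
Require v_y0 t − ½ g t² = 2.55, i.e. 4.900 t² − 14.60 t + 2.55 = 0.
Quadratic formula: t = (14.60 ± √163.12) / 9.80 = (14.60 ± 12.77) / 9.80 → t = 0.1863 s or 2.793 s.
The first (ascending) time is 0.1863 s.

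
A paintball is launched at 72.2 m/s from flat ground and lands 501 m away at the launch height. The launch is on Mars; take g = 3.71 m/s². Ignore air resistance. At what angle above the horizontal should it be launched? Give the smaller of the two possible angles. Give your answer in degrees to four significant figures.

10.44°

R = v₀² sin 2θ / g gives sin 2θ = gR/v₀² = 3.71·501/72.2² = 0.3566.
2θ = 20.89° or 180° − 20.89° = 159.1°, so θ = 10.44° or 79.56°.
The smaller angle is 10.44°.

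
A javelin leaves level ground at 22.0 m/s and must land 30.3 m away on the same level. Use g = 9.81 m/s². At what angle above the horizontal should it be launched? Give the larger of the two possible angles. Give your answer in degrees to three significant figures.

71.1°

From R = (v₀²/g) sin 2θ: sin 2θ = 9.81 × 30.3 / 484.00 = 0.6141.
2θ = 37.89° or 180° − 37.89° = 142.1°, so θ = 18.94° or 71.06°.
The larger angle is 71.06°.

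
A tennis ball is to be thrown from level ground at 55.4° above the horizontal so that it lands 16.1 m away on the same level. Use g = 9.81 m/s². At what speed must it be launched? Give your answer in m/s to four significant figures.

On level ground R = v₀² sin 2θ / g ⇒ v₀ = √(gR / sin 2θ).
v₀ = √(9.81 × 16.1 / sin 110.8°) = √(157.9 / 0.9348) = √168.95 = 13.00 m/s.

13.00 m/s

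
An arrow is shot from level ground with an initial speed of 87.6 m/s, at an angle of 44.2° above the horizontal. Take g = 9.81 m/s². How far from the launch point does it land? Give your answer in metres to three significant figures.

Horizontal component vₓ = 87.60 cos 44.2° = 62.80 m/s; vertical v_y0 = 87.60 sin 44.2° = 61.07 m/s.
Flight time T = 2 v_y0 / g = 12.45 s.
Range: R = vₓ T = 62.80 × 12.45 = 781.9 m.

782 m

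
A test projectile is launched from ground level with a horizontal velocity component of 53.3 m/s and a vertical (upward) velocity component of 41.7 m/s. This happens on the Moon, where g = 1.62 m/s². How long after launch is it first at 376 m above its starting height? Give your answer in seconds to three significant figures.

Set y = v_y0 t − ½ g t² = 376: 0.8100 t² − 41.70 t + 376 = 0.
Quadratic formula: t = (41.70 ± √520.65) / 1.62 = (41.70 ± 22.82) / 1.62 → t = 11.66 s or 39.83 s.
The first (ascending) time is 11.66 s.

11.7 s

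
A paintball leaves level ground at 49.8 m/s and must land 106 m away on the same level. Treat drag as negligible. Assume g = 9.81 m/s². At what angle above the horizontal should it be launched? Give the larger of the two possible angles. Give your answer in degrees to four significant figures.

77.61°

Level-ground range R = v₀² sin(2θ)/g ⇒ sin(2θ) = gR/v₀² = 9.81 × 106 / 49.8² = 0.4193.
2θ = 24.79° or 180° − 24.79° = 155.2°, so θ = 12.39° or 77.61°.
The larger angle is 77.61°.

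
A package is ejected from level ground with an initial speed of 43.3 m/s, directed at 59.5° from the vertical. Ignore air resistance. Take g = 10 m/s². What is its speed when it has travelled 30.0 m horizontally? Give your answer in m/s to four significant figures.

39.83 m/s

Resolve: vₓ = 43.30 sin 59.5° = 37.31 m/s and v_y0 = 43.30 cos 59.5° = 21.98 m/s.
Time to reach x = 30.0 m: t = x/vₓ = 30.0/37.31 = 0.8041 s.
Vertical velocity there: v_y = v_y0 − g t = 21.98 − 10.0 × 0.8041 = 13.94 m/s.
Speed: √(vₓ² + v_y²) = √(37.31² + 13.94²) = 39.83 m/s.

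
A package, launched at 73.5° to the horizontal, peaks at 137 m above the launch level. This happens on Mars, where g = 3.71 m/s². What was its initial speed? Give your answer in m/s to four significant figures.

33.25 m/s

At the peak v_y = 0, so v_y0 = √(2gH) = √(2 × 3.71 × 137) = 31.88 m/s.
v_y0 = v₀ sin θ ⇒ v₀ = 31.88 / sin 73.5° = 33.25 m/s.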